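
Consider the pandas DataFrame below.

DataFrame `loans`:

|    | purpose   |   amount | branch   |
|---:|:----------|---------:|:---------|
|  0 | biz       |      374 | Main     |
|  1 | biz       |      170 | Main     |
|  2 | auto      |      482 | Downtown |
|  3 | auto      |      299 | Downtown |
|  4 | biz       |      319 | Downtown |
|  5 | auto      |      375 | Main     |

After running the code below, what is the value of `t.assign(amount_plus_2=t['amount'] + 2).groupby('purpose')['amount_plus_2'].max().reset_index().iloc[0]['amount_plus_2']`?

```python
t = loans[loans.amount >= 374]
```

484

filter rows where amount >= 374:
  purpose  amount    branch
0     biz     374      Main
2    auto     482  Downtown
5    auto     375      Main
add column amount_plus_2 = t['amount'] + 2:
  purpose  amount    branch  amount_plus_2
0     biz     374      Main            376
2    auto     482  Downtown            484
5    auto     375      Main            377
group by purpose, max of amount_plus_2:
purpose
auto    484
biz     376
Name: amount_plus_2, dtype: int64
reset_index():
  purpose  amount_plus_2
0    auto            484
1     biz            376
Taking the value at position 0, column 'amount_plus_2' gives 484.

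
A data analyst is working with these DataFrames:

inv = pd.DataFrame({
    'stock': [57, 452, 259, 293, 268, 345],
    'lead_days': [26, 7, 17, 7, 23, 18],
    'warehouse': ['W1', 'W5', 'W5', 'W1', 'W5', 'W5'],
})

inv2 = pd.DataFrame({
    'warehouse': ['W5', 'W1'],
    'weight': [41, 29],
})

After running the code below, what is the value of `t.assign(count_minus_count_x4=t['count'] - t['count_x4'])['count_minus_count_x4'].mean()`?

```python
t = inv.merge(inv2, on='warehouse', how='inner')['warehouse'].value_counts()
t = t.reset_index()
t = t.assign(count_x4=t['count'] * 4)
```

merge on 'warehouse' (how='inner') → 6 rows:
   stock  lead_days warehouse  weight
0     57         26        W1      29
1    452          7        W5      41
2    259         17        W5      41
3    293          7        W1      29
4    268         23        W5      41
5    345         18        W5      41
value_counts of warehouse:
warehouse
W5    4
W1    2
Name: count, dtype: int64
reset_index():
  warehouse  count
0        W5      4
1        W1      2
add column count_x4 = t['count'] * 4:
  warehouse  count  count_x4
0        W5      4        16
1        W1      2         8
add column count_minus_count_x4 = t['count'] - t['count_x4']:
  warehouse  count  count_x4  count_minus_count_x4
0        W5      4        16                   -12
1        W1      2         8                    -6
Then the mean of column 'count_minus_count_x4': -9.0

-9.0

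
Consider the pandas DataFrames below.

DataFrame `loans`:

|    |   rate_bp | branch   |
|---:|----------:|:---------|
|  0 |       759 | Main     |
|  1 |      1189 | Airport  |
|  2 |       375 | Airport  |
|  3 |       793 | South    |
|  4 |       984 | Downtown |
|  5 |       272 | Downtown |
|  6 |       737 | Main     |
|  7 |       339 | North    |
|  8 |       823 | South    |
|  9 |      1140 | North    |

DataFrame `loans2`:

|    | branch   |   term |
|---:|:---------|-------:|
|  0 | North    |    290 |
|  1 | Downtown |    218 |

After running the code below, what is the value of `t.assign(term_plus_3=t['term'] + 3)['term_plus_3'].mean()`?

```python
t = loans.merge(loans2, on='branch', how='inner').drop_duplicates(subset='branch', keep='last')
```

257.0

merge on 'branch' (how='inner') → 4 rows:
   rate_bp    branch  term
0      984  Downtown   218
1      272  Downtown   218
2      339     North   290
3     1140     North   290
drop duplicate branch (keep=last):
   rate_bp    branch  term
1      272  Downtown   218
3     1140     North   290
add column term_plus_3 = t['term'] + 3:
   rate_bp    branch  term  term_plus_3
1      272  Downtown   218          221
3     1140     North   290          293
Finally, mean of column 'term_plus_3' = 257.0.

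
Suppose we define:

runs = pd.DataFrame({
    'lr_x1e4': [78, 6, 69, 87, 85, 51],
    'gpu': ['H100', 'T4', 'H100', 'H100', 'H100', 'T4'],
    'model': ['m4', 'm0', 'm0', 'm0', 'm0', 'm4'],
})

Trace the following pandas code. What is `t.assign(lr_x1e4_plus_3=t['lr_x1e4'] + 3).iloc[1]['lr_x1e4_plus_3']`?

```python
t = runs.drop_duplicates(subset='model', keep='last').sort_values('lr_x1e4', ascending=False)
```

54

drop duplicate model (keep=last):
   lr_x1e4   gpu model
4       85  H100    m0
5       51    T4    m4
sort by lr_x1e4 descending:
   lr_x1e4   gpu model
4       85  H100    m0
5       51    T4    m4
add column lr_x1e4_plus_3 = t['lr_x1e4'] + 3:
   lr_x1e4   gpu model  lr_x1e4_plus_3
4       85  H100    m0              88
5       51    T4    m4              54
The value at position 1, column 'lr_x1e4_plus_3' is 54.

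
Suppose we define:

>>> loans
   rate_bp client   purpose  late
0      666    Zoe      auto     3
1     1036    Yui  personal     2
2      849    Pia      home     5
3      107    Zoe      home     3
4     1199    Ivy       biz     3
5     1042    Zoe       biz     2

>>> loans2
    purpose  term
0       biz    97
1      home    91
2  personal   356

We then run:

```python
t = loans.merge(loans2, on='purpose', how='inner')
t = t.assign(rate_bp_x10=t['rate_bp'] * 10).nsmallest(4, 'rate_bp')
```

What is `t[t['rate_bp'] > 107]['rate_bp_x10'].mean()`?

9756.66666667

merge on 'purpose' (how='inner') → 5 rows:
   rate_bp client   purpose  late  term
0     1036    Yui  personal     2   356
1      849    Pia      home     5    91
2      107    Zoe      home     3    91
3     1199    Ivy       biz     3    97
4     1042    Zoe       biz     2    97
add column rate_bp_x10 = t['rate_bp'] * 10:
   rate_bp client   purpose  late  term  rate_bp_x10
0     1036    Yui  personal     2   356        10360
1      849    Pia      home     5    91         8490
2      107    Zoe      home     3    91         1070
3     1199    Ivy       biz     3    97        11990
4     1042    Zoe       biz     2    97        10420
take 4 rows with smallest rate_bp:
   rate_bp client   purpose  late  term  rate_bp_x10
2      107    Zoe      home     3    91         1070
1      849    Pia      home     5    91         8490
0     1036    Yui  personal     2   356        10360
4     1042    Zoe       biz     2    97        10420
filter rows where rate_bp > 107:
   rate_bp client   purpose  late  term  rate_bp_x10
1      849    Pia      home     5    91         8490
0     1036    Yui  personal     2   356        10360
4     1042    Zoe       biz     2    97        10420
Finally, mean of column 'rate_bp_x10' = 9756.66666667.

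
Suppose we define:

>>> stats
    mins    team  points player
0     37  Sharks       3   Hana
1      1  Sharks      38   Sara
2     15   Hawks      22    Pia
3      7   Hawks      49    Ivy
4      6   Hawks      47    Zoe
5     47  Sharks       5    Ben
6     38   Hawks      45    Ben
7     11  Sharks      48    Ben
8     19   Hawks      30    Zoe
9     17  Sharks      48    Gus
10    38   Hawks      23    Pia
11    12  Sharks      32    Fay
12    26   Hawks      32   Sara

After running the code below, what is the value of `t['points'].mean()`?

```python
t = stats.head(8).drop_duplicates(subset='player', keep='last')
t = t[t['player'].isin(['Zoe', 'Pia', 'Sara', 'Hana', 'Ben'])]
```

take first 8 rows:
   mins    team  points player
0    37  Sharks       3   Hana
1     1  Sharks      38   Sara
2    15   Hawks      22    Pia
3     7   Hawks      49    Ivy
4     6   Hawks      47    Zoe
5    47  Sharks       5    Ben
6    38   Hawks      45    Ben
7    11  Sharks      48    Ben
drop duplicate player (keep=last):
   mins    team  points player
0    37  Sharks       3   Hana
1     1  Sharks      38   Sara
2    15   Hawks      22    Pia
3     7   Hawks      49    Ivy
4     6   Hawks      47    Zoe
7    11  Sharks      48    Ben
filter rows where player in ['Zoe', 'Pia', 'Sara', 'Hana', 'Ben']:
   mins    team  points player
0    37  Sharks       3   Hana
1     1  Sharks      38   Sara
2    15   Hawks      22    Pia
4     6   Hawks      47    Zoe
7    11  Sharks      48    Ben

31.6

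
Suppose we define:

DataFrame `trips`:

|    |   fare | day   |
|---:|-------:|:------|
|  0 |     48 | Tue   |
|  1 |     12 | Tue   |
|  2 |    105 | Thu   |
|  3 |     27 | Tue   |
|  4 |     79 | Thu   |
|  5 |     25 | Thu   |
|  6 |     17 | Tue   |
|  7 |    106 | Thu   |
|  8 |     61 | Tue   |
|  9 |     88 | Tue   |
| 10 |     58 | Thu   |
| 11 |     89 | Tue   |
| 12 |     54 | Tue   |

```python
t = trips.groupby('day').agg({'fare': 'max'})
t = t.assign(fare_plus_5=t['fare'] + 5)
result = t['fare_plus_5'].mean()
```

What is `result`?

group by day, max of fare:
     fare
day      
Thu   106
Tue    89
add column fare_plus_5 = t['fare'] + 5:
     fare  fare_plus_5
day                   
Thu   106          111
Tue    89           94

102.5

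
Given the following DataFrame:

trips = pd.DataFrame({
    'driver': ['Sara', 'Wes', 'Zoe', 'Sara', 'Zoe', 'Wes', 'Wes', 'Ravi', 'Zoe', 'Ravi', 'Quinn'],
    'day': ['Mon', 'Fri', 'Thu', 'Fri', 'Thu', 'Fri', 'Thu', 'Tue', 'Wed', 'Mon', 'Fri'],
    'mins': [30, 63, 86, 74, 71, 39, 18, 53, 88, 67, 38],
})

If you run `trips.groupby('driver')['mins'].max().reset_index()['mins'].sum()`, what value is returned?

group by driver, max of mins:
driver
Quinn    38
Ravi     67
Sara     74
Wes      63
Zoe      88
Name: mins, dtype: int64
reset_index():
  driver  mins
0  Quinn    38
1   Ravi    67
2   Sara    74
3    Wes    63
4    Zoe    88

330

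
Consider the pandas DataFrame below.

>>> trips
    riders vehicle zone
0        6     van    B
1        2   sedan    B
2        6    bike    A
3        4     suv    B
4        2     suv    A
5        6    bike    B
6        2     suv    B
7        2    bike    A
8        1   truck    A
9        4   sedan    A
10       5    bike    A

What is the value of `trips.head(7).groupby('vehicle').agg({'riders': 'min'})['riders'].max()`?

6

take first 7 rows:
   riders vehicle zone
0       6     van    B
1       2   sedan    B
2       6    bike    A
3       4     suv    B
4       2     suv    A
5       6    bike    B
6       2     suv    B
group by vehicle, min of riders:
         riders
vehicle        
bike          6
sedan         2
suv           2
van           6
Then the max of column 'riders': 6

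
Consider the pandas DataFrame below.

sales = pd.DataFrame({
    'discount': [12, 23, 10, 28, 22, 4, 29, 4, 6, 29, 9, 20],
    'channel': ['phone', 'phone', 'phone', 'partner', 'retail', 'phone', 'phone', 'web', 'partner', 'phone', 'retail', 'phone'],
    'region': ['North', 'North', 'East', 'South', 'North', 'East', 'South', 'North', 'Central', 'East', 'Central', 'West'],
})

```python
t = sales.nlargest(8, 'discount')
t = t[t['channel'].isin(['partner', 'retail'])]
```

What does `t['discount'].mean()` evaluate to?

25.0

take 8 rows with largest discount:
    discount  channel region
6         29    phone  South
9         29    phone   East
3         28  partner  South
1         23    phone  North
4         22   retail  North
11        20    phone   West
0         12    phone  North
2         10    phone   East
filter rows where channel in ['partner', 'retail']:
   discount  channel region
3        28  partner  South
4        22   retail  North
Then the mean of column 'discount': 25.0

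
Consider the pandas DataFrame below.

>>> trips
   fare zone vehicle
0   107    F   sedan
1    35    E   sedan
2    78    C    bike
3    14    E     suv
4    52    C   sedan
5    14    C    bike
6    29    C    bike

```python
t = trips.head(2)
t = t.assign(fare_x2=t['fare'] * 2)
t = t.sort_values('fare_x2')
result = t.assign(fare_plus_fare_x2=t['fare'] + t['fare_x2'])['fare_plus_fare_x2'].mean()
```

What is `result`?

take first 2 rows:
   fare zone vehicle
0   107    F   sedan
1    35    E   sedan
add column fare_x2 = t['fare'] * 2:
   fare zone vehicle  fare_x2
0   107    F   sedan      214
1    35    E   sedan       70
sort by fare_x2:
   fare zone vehicle  fare_x2
1    35    E   sedan       70
0   107    F   sedan      214
add column fare_plus_fare_x2 = t['fare'] + t['fare_x2']:
   fare zone vehicle  fare_x2  fare_plus_fare_x2
1    35    E   sedan       70                105
0   107    F   sedan      214                321
mean of column 'fare_plus_fare_x2' → 213.0

213.0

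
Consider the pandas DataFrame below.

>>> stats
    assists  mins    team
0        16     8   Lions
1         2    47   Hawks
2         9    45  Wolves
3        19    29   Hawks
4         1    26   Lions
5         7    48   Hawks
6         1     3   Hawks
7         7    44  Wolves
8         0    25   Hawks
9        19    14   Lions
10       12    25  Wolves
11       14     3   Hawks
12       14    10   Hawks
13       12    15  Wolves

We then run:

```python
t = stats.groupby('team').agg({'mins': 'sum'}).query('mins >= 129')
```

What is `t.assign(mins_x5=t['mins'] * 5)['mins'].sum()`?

group by team, sum of mins:
        mins
team        
Hawks    165
Lions     48
Wolves   129
filter rows where mins >= 129:
        mins
team        
Hawks    165
Wolves   129
add column mins_x5 = t['mins'] * 5:
        mins  mins_x5
team                 
Hawks    165      825
Wolves   129      645
Then the sum of column 'mins': 294

294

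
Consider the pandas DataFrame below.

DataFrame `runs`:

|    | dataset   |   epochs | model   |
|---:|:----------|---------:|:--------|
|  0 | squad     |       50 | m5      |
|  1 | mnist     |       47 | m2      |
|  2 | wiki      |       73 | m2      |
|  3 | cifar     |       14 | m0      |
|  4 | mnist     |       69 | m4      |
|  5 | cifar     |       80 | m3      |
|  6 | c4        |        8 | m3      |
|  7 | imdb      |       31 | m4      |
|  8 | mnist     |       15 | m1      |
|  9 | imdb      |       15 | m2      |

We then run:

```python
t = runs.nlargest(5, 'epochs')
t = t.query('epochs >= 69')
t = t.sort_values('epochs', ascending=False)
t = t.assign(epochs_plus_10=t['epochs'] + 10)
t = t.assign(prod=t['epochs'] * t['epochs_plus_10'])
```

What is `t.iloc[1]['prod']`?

take 5 rows with largest epochs:
  dataset  epochs model
5   cifar      80    m3
2    wiki      73    m2
4   mnist      69    m4
0   squad      50    m5
1   mnist      47    m2
filter rows where epochs >= 69:
  dataset  epochs model
5   cifar      80    m3
2    wiki      73    m2
4   mnist      69    m4
sort by epochs descending:
  dataset  epochs model
5   cifar      80    m3
2    wiki      73    m2
4   mnist      69    m4
add column epochs_plus_10 = t['epochs'] + 10:
  dataset  epochs model  epochs_plus_10
5   cifar      80    m3              90
2    wiki      73    m2              83
4   mnist      69    m4              79
add column prod = t['epochs'] * t['epochs_plus_10']:
  dataset  epochs model  epochs_plus_10  prod
5   cifar      80    m3              90  7200
2    wiki      73    m2              83  6059
4   mnist      69    m4              79  5451
The value at position 1, column 'prod' is 6059.

6059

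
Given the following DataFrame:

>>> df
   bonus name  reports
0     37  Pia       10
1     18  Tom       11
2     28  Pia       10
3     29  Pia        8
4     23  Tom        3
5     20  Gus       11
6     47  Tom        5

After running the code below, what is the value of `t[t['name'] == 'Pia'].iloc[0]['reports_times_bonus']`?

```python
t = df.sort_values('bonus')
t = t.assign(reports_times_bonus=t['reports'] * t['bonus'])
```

280

sort by bonus:
   bonus name  reports
1     18  Tom       11
5     20  Gus       11
4     23  Tom        3
2     28  Pia       10
3     29  Pia        8
0     37  Pia       10
6     47  Tom        5
add column reports_times_bonus = t['reports'] * t['bonus']:
   bonus name  reports  reports_times_bonus
1     18  Tom       11                  198
5     20  Gus       11                  220
4     23  Tom        3                   69
2     28  Pia       10                  280
3     29  Pia        8                  232
0     37  Pia       10                  370
6     47  Tom        5                  235
filter rows where name == 'Pia':
   bonus name  reports  reports_times_bonus
2     28  Pia       10                  280
3     29  Pia        8                  232
0     37  Pia       10                  370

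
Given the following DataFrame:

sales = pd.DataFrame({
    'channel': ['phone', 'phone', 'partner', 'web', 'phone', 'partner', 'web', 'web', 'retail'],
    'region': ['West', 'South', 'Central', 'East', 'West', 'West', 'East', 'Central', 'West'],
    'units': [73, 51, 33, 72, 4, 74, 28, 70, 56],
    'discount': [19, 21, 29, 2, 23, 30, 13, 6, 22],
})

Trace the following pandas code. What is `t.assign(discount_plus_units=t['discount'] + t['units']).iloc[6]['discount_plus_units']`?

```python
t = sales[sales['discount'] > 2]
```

76

filter rows where discount > 2:
   channel   region  units  discount
0    phone     West     73        19
1    phone    South     51        21
2  partner  Central     33        29
4    phone     West      4        23
5  partner     West     74        30
6      web     East     28        13
7      web  Central     70         6
8   retail     West     56        22
add column discount_plus_units = t['discount'] + t['units']:
   channel   region  units  discount  discount_plus_units
0    phone     West     73        19                   92
1    phone    South     51        21                   72
2  partner  Central     33        29                   62
4    phone     West      4        23                   27
5  partner     West     74        30                  104
6      web     East     28        13                   41
7      web  Central     70         6                   76
8   retail     West     56        22                   78
value at position 6, column 'discount_plus_units' → 76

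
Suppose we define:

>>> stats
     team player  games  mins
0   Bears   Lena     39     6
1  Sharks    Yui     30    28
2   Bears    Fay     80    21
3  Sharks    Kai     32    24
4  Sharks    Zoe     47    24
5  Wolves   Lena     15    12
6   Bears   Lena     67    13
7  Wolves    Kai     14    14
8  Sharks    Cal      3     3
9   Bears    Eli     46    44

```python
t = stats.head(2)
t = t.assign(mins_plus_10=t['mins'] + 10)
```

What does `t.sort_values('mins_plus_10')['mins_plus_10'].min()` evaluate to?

16

take first 2 rows:
     team player  games  mins
0   Bears   Lena     39     6
1  Sharks    Yui     30    28
add column mins_plus_10 = t['mins'] + 10:
     team player  games  mins  mins_plus_10
0   Bears   Lena     39     6            16
1  Sharks    Yui     30    28            38
sort by mins_plus_10:
     team player  games  mins  mins_plus_10
0   Bears   Lena     39     6            16
1  Sharks    Yui     30    28            38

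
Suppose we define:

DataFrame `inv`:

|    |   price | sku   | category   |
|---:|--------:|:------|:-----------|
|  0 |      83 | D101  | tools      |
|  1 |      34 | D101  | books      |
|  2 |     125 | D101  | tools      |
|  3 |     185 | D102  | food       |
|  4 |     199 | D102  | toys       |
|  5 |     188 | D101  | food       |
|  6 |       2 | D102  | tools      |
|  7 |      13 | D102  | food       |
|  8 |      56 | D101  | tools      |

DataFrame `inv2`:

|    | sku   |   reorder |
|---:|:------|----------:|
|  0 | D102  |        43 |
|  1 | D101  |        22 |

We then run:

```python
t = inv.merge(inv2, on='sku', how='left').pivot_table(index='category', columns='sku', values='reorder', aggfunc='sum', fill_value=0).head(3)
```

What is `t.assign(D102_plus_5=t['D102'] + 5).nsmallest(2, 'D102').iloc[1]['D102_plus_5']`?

48

merge on 'sku' (how='left') → 9 rows:
   price   sku category  reorder
0     83  D101    tools       22
1     34  D101    books       22
2    125  D101    tools       22
3    185  D102     food       43
4    199  D102     toys       43
5    188  D101     food       22
6      2  D102    tools       43
7     13  D102     food       43
8     56  D101    tools       22
pivot: rows=category, cols=sku, sum(reorder):
sku       D101  D102
category            
books       22     0
food        22    86
tools       66    43
toys         0    43
take first 3 rows:
sku       D101  D102
category            
books       22     0
food        22    86
tools       66    43
add column D102_plus_5 = t['D102'] + 5:
sku       D101  D102  D102_plus_5
category                         
books       22     0            5
food        22    86           91
tools       66    43           48
take 2 rows with smallest D102:
sku       D101  D102  D102_plus_5
category                         
books       22     0            5
tools       66    43           48
Reading off the value at position 1, column 'D102_plus_5', we get 48.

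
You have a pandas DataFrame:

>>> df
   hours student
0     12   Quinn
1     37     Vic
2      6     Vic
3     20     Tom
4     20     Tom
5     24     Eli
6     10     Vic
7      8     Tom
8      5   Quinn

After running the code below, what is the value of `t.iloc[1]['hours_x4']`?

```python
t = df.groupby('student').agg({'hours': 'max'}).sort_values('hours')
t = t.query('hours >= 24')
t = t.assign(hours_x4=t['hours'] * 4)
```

148

group by student, max of hours:
         hours
student       
Eli         24
Quinn       12
Tom         20
Vic         37
sort by hours:
         hours
student       
Quinn       12
Tom         20
Eli         24
Vic         37
filter rows where hours >= 24:
         hours
student       
Eli         24
Vic         37
add column hours_x4 = t['hours'] * 4:
         hours  hours_x4
student                 
Eli         24        96
Vic         37       148
So iloc[1]['hours_x4'] = 148.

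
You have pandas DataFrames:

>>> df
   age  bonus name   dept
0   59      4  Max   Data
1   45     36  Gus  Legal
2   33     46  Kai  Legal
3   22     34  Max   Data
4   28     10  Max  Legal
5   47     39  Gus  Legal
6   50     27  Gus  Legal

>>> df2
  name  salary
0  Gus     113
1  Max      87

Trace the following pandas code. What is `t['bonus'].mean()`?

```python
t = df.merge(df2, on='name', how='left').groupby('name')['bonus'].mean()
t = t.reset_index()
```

32.0

merge on 'name' (how='left') → 7 rows:
   age  bonus name   dept  salary
0   59      4  Max   Data    87.0
1   45     36  Gus  Legal   113.0
2   33     46  Kai  Legal     NaN
3   22     34  Max   Data    87.0
4   28     10  Max  Legal    87.0
5   47     39  Gus  Legal   113.0
6   50     27  Gus  Legal   113.0
group by name, mean of bonus:
name
Gus    34.0
Kai    46.0
Max    16.0
Name: bonus, dtype: float64
reset_index():
  name  bonus
0  Gus   34.0
1  Kai   46.0
2  Max   16.0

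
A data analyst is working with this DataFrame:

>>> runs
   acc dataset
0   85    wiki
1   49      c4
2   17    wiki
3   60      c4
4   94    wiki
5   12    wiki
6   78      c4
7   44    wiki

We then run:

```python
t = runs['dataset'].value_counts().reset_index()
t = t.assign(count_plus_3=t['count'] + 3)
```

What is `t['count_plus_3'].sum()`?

value_counts of dataset:
dataset
wiki    5
c4      3
Name: count, dtype: int64
reset_index():
  dataset  count
0    wiki      5
1      c4      3
add column count_plus_3 = t['count'] + 3:
  dataset  count  count_plus_3
0    wiki      5             8
1      c4      3             6
Hence 14.

14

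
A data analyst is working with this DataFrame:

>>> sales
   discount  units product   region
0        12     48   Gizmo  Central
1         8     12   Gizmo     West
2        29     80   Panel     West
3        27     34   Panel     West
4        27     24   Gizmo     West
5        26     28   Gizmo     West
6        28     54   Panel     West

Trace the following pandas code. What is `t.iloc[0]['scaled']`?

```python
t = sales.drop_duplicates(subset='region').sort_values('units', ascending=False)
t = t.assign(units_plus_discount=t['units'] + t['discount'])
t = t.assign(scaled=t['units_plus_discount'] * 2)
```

120

drop duplicate region (keep=first):
   discount  units product   region
0        12     48   Gizmo  Central
1         8     12   Gizmo     West
sort by units descending:
   discount  units product   region
0        12     48   Gizmo  Central
1         8     12   Gizmo     West
add column units_plus_discount = t['units'] + t['discount']:
   discount  units product   region  units_plus_discount
0        12     48   Gizmo  Central                   60
1         8     12   Gizmo     West                   20
add column scaled = t['units_plus_discount'] * 2:
   discount  units product   region  units_plus_discount  scaled
0        12     48   Gizmo  Central                   60     120
1         8     12   Gizmo     West                   20      40
Reading off the value at position 0, column 'scaled', we get 120.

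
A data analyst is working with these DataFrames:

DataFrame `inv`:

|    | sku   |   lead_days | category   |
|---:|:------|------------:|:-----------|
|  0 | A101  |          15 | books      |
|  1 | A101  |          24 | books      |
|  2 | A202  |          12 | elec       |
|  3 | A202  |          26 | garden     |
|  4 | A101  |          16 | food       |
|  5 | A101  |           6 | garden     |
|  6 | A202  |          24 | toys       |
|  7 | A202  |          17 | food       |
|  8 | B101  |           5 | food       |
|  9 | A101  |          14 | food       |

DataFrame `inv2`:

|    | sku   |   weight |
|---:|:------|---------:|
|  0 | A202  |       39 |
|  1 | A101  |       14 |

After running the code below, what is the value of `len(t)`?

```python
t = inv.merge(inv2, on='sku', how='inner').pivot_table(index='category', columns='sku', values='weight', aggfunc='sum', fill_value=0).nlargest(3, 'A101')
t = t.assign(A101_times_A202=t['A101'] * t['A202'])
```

3

merge on 'sku' (how='inner') → 9 rows:
    sku  lead_days category  weight
0  A101         15    books      14
1  A101         24    books      14
2  A202         12     elec      39
3  A202         26   garden      39
4  A101         16     food      14
5  A101          6   garden      14
6  A202         24     toys      39
7  A202         17     food      39
8  A101         14     food      14
pivot: rows=category, cols=sku, sum(weight):
sku       A101  A202
category            
books       28     0
elec         0    39
food        28    39
garden      14    39
toys         0    39
take 3 rows with largest A101:
sku       A101  A202
category            
books       28     0
food        28    39
garden      14    39
add column A101_times_A202 = t['A101'] * t['A202']:
sku       A101  A202  A101_times_A202
category                             
books       28     0                0
food        28    39             1092
garden      14    39              546
Taking the number of rows gives 3.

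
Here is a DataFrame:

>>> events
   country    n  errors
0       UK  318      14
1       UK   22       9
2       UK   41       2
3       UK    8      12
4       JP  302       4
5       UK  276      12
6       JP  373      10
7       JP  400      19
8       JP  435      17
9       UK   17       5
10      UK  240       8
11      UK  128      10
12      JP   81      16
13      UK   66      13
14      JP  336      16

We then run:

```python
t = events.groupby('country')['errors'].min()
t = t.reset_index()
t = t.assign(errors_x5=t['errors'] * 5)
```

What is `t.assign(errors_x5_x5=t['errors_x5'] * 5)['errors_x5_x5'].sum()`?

150

group by country, min of errors:
country
JP    4
UK    2
Name: errors, dtype: int64
reset_index():
  country  errors
0      JP       4
1      UK       2
add column errors_x5 = t['errors'] * 5:
  country  errors  errors_x5
0      JP       4         20
1      UK       2         10
add column errors_x5_x5 = t['errors_x5'] * 5:
  country  errors  errors_x5  errors_x5_x5
0      JP       4         20           100
1      UK       2         10            50
Then the sum of column 'errors_x5_x5': 150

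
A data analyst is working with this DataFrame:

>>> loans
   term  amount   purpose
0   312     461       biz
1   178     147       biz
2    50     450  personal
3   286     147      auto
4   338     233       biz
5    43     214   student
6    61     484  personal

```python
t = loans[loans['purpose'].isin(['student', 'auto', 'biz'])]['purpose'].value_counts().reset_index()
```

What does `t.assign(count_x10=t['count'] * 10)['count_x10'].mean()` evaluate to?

filter rows where purpose in ['student', 'auto', 'biz']:
   term  amount  purpose
0   312     461      biz
1   178     147      biz
3   286     147     auto
4   338     233      biz
5    43     214  student
value_counts of purpose:
purpose
biz        3
auto       1
student    1
Name: count, dtype: int64
reset_index():
   purpose  count
0      biz      3
1     auto      1
2  student      1
add column count_x10 = t['count'] * 10:
   purpose  count  count_x10
0      biz      3         30
1     auto      1         10
2  student      1         10

16.6666666667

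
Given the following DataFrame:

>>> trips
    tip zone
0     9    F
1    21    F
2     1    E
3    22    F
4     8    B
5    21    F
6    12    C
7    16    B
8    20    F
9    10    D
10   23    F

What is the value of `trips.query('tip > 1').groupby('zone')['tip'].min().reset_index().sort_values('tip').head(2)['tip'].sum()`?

filter rows where tip > 1:
    tip zone
0     9    F
1    21    F
3    22    F
4     8    B
5    21    F
6    12    C
7    16    B
8    20    F
9    10    D
10   23    F
group by zone, min of tip:
zone
B     8
C    12
D    10
F     9
Name: tip, dtype: int64
reset_index():
  zone  tip
0    B    8
1    C   12
2    D   10
3    F    9
sort by tip:
  zone  tip
0    B    8
3    F    9
2    D   10
1    C   12
take first 2 rows:
  zone  tip
0    B    8
3    F    9
Finally, sum of column 'tip' = 17.

17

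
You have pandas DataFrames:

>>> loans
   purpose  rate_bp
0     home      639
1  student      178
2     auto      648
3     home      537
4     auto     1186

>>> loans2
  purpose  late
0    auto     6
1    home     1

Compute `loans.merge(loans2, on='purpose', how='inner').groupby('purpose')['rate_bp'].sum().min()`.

1176

merge on 'purpose' (how='inner') → 4 rows:
  purpose  rate_bp  late
0    home      639     1
1    auto      648     6
2    home      537     1
3    auto     1186     6
group by purpose, sum of rate_bp:
purpose
auto    1834
home    1176
Name: rate_bp, dtype: int64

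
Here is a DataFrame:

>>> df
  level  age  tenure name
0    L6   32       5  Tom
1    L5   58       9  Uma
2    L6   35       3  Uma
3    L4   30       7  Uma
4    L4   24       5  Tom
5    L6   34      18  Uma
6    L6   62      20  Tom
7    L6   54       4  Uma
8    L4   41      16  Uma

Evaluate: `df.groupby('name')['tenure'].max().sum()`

group by name, max of tenure:
name
Tom    20
Uma    18
Name: tenure, dtype: int64
So sum() = 38.

38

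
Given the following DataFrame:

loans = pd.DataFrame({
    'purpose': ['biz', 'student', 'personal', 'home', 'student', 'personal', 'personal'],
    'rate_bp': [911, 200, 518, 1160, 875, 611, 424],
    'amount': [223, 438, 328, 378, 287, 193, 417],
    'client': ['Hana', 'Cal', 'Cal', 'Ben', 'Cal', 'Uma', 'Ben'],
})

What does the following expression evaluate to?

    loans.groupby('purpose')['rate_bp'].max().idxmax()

group by purpose, max of rate_bp:
purpose
biz          911
home        1160
personal     611
student      875
Name: rate_bp, dtype: int64
Reading off the label with the largest value, we get home.

home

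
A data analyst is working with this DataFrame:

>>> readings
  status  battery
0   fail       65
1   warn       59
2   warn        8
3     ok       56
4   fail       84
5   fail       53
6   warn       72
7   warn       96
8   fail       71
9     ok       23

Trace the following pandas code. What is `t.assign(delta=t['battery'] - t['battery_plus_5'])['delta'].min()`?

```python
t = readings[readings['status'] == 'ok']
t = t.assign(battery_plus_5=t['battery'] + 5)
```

-5

filter rows where status == 'ok':
  status  battery
3     ok       56
9     ok       23
add column battery_plus_5 = t['battery'] + 5:
  status  battery  battery_plus_5
3     ok       56              61
9     ok       23              28
add column delta = t['battery'] - t['battery_plus_5']:
  status  battery  battery_plus_5  delta
3     ok       56              61     -5
9     ok       23              28     -5
Then the min of column 'delta': -5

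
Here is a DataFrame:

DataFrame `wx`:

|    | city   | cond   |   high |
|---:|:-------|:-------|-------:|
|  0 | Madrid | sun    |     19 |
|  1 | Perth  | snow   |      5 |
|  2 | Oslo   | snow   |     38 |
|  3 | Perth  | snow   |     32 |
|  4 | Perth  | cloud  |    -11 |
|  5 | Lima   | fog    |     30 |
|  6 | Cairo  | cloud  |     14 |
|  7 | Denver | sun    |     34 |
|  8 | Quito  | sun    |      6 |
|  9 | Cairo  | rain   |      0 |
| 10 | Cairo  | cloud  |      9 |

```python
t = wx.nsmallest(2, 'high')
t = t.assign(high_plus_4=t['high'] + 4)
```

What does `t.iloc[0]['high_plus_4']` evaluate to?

-7

take 2 rows with smallest high:
    city   cond  high
4  Perth  cloud   -11
9  Cairo   rain     0
add column high_plus_4 = t['high'] + 4:
    city   cond  high  high_plus_4
4  Perth  cloud   -11           -7
9  Cairo   rain     0            4
Then the value at position 0, column 'high_plus_4': -7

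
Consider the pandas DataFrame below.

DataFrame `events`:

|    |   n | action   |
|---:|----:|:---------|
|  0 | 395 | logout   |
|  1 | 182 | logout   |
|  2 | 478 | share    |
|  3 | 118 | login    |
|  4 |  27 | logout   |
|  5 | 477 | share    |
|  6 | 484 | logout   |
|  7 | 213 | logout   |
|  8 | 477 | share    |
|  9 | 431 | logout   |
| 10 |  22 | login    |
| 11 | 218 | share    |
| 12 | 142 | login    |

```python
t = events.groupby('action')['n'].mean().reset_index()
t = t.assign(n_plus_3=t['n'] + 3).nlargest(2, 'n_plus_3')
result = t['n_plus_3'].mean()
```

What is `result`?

353.583333333

group by action, mean of n:
action
login      94.000000
logout    288.666667
share     412.500000
Name: n, dtype: float64
reset_index():
   action           n
0   login   94.000000
1  logout  288.666667
2   share  412.500000
add column n_plus_3 = t['n'] + 3:
   action           n    n_plus_3
0   login   94.000000   97.000000
1  logout  288.666667  291.666667
2   share  412.500000  415.500000
take 2 rows with largest n_plus_3:
   action           n    n_plus_3
2   share  412.500000  415.500000
1  logout  288.666667  291.666667
mean of column 'n_plus_3' → 353.583333333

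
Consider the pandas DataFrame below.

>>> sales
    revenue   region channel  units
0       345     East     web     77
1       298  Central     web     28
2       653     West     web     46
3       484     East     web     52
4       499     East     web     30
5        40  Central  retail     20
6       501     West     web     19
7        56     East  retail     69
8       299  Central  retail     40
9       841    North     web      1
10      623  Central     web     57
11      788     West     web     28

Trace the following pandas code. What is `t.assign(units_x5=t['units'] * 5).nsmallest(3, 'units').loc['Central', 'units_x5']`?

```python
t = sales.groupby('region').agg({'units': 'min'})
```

100

group by region, min of units:
         units
region        
Central     20
East        30
North        1
West        19
add column units_x5 = t['units'] * 5:
         units  units_x5
region                  
Central     20       100
East        30       150
North        1         5
West        19        95
take 3 rows with smallest units:
         units  units_x5
region                  
North        1         5
West        19        95
Central     20       100
So loc['Central', 'units_x5'] = 100.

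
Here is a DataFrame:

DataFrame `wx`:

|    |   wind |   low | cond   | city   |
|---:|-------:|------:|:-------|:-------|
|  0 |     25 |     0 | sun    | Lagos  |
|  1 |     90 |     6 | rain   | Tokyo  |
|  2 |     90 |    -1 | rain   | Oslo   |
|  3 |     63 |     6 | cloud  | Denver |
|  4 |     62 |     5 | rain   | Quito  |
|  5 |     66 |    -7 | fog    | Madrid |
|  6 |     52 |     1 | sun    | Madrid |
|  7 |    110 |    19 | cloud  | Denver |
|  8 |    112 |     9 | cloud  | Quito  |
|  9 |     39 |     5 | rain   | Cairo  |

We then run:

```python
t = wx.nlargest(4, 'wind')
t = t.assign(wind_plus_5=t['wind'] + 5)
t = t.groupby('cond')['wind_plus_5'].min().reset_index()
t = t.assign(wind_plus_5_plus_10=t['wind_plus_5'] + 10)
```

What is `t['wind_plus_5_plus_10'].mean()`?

115.0

take 4 rows with largest wind:
   wind  low   cond    city
8   112    9  cloud   Quito
7   110   19  cloud  Denver
1    90    6   rain   Tokyo
2    90   -1   rain    Oslo
add column wind_plus_5 = t['wind'] + 5:
   wind  low   cond    city  wind_plus_5
8   112    9  cloud   Quito          117
7   110   19  cloud  Denver          115
1    90    6   rain   Tokyo           95
2    90   -1   rain    Oslo           95
group by cond, min of wind_plus_5:
cond
cloud    115
rain      95
Name: wind_plus_5, dtype: int64
reset_index():
    cond  wind_plus_5
0  cloud          115
1   rain           95
add column wind_plus_5_plus_10 = t['wind_plus_5'] + 10:
    cond  wind_plus_5  wind_plus_5_plus_10
0  cloud          115                  125
1   rain           95                  105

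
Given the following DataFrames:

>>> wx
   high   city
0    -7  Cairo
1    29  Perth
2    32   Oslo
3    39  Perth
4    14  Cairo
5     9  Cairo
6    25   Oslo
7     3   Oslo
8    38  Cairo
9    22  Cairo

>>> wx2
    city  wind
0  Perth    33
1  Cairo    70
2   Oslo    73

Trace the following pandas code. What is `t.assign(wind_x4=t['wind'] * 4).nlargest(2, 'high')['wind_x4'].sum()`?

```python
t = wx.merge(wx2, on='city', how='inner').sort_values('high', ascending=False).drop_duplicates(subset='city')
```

merge on 'city' (how='inner') → 10 rows:
   high   city  wind
0    -7  Cairo    70
1    29  Perth    33
2    32   Oslo    73
3    39  Perth    33
4    14  Cairo    70
5     9  Cairo    70
6    25   Oslo    73
7     3   Oslo    73
8    38  Cairo    70
9    22  Cairo    70
sort by high descending:
   high   city  wind
3    39  Perth    33
8    38  Cairo    70
2    32   Oslo    73
1    29  Perth    33
6    25   Oslo    73
9    22  Cairo    70
4    14  Cairo    70
5     9  Cairo    70
7     3   Oslo    73
0    -7  Cairo    70
drop duplicate city (keep=first):
   high   city  wind
3    39  Perth    33
8    38  Cairo    70
2    32   Oslo    73
add column wind_x4 = t['wind'] * 4:
   high   city  wind  wind_x4
3    39  Perth    33      132
8    38  Cairo    70      280
2    32   Oslo    73      292
take 2 rows with largest high:
   high   city  wind  wind_x4
3    39  Perth    33      132
8    38  Cairo    70      280
The sum of column 'wind_x4' is 412.

412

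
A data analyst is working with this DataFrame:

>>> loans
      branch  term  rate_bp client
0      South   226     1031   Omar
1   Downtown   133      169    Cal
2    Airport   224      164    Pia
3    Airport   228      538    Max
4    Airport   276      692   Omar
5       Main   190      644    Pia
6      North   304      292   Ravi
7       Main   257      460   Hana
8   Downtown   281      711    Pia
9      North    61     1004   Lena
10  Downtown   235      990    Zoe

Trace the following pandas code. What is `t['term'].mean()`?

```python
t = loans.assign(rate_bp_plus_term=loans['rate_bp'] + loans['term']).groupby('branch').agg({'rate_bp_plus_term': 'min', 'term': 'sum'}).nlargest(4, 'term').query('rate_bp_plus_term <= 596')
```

add column rate_bp_plus_term = loans['rate_bp'] + loans['term']:
      branch  term  rate_bp client  rate_bp_plus_term
0      South   226     1031   Omar               1257
1   Downtown   133      169    Cal                302
2    Airport   224      164    Pia                388
3    Airport   228      538    Max                766
4    Airport   276      692   Omar                968
5       Main   190      644    Pia                834
6      North   304      292   Ravi                596
7       Main   257      460   Hana                717
8   Downtown   281      711    Pia                992
9      North    61     1004   Lena               1065
10  Downtown   235      990    Zoe               1225
group by branch: min(rate_bp_plus_term), sum(term):
          rate_bp_plus_term  term
branch                           
Airport                 388   728
Downtown                302   649
Main                    717   447
North                   596   365
South                  1257   226
take 4 rows with largest term:
          rate_bp_plus_term  term
branch                           
Airport                 388   728
Downtown                302   649
Main                    717   447
North                   596   365
filter rows where rate_bp_plus_term <= 596:
          rate_bp_plus_term  term
branch                           
Airport                 388   728
Downtown                302   649
North                   596   365

580.666666667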